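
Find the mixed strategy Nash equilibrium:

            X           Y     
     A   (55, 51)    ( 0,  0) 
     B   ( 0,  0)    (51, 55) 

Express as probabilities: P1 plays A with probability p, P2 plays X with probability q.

p = 0.5189, q = 0.4811

Work:
Find probabilities that make opponent indifferent:
P2 chooses q to make P1 indifferent between A and B
P1 chooses p to make P2 indifferent between X and Y
Mixed NE: P1 plays (A: 0.5189, B: 0.4811), P2 plays (X: 0.4811, Y: 0.5189)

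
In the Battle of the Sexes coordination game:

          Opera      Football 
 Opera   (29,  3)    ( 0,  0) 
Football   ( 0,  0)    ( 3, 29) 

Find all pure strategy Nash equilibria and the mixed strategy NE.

Pure NE: (Opera, Opera) and (Football, Football); Mixed NE: p = 0.9062, q = 0.0938

Work:
Check pure NE:
(Opera, Opera): (29, 3) - no unilateral deviation beneficial
(Football, Football): (3, 29) - no unilateral deviation beneficial
Mixed NE: P1 plays Opera with p = 0.9062, P2 plays Opera with q = 0.0938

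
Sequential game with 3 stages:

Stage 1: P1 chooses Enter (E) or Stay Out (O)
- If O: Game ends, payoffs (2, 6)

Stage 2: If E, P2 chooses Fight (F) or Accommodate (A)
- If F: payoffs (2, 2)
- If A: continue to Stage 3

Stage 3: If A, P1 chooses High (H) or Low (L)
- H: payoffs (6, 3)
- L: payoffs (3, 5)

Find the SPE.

SPE: (E, A, H); Outcome (6, 3)

Work:
Stage 3: P1 chooses H (6 vs 3)
Stage 2: P2: F->2, A->3 (anticipating H). Choose A
Stage 1: P1: O->2, E->6 (anticipating A, H). Choose E
SPE path: E -> A -> H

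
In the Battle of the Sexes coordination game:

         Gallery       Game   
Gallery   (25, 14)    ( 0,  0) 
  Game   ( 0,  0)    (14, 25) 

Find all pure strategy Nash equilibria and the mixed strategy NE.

Pure NE: (Gallery, Gallery) and (Game, Game); Mixed NE: p = 0.641, q = 0.359

Work:
Check pure NE:
(Gallery, Gallery): (25, 14) - no unilateral deviation beneficial
(Game, Game): (14, 25) - no unilateral deviation beneficial
Mixed NE: P1 plays Gallery with p = 0.641, P2 plays Gallery with q = 0.359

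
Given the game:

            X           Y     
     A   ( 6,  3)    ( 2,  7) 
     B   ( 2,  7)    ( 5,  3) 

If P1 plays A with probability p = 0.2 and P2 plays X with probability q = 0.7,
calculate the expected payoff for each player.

E[P1] = 3.28, E[P2] = 5.48

Work:
E[P1] = p·q·π₁(A,X) + p·(1-q)·π₁(A,Y) + (1-p)·q·π₁(B,X) + (1-p)·(1-q)·π₁(B,Y)
= 0.2·0.7·6 + 0.2·0.3·2 + 0.8·0.7·2 + 0.8·0.3·5
= 3.28

E[P2] = 5.48 (similar calculation)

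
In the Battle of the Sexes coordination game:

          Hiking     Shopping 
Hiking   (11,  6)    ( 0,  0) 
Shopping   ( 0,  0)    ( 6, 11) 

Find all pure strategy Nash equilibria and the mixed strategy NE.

Pure NE: (Hiking, Hiking) and (Shopping, Shopping); Mixed NE: p = 0.6471, q = 0.3529

Work:
Check pure NE:
(Hiking, Hiking): (11, 6) - no unilateral deviation beneficial
(Shopping, Shopping): (6, 11) - no unilateral deviation beneficial
Mixed NE: P1 plays Hiking with p = 0.6471, P2 plays Hiking with q = 0.3529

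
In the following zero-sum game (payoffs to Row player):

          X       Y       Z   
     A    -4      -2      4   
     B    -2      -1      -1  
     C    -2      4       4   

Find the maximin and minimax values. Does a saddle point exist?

Maximin = -2, Minimax = -2, Saddle: True

Work:
Row minimums: [-4, -2, -2] → maximin = -2
Column maximums: [-2, 4, 4] → minimax = -2
Saddle point exists! Game value = -2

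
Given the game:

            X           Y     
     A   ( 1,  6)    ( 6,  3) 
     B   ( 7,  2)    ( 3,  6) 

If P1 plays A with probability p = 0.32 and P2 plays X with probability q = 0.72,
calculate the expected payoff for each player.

E[P1] = 4.7664, E[P2] = 3.7728

Work:
E[P1] = p·q·π₁(A,X) + p·(1-q)·π₁(A,Y) + (1-p)·q·π₁(B,X) + (1-p)·(1-q)·π₁(B,Y)
= 0.32·0.72·1 + 0.32·0.28·6 + 0.68·0.72·7 + 0.68·0.28·3
= 4.7664

E[P2] = 3.7728 (similar calculation)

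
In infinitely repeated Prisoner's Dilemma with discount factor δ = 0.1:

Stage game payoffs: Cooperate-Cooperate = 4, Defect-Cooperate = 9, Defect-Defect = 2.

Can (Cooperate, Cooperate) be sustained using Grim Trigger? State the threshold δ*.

δ* = 0.7143; since δ = 0.1 < 0.7143, cooperation cannot be sustained

Work:
For Grim Trigger:
Cooperate forever: 4/(1-δ)
Defect then punished: 9 + 2·δ/(1-δ)
Need: 4/(1-δ) ≥ 9 + 2·δ/(1-δ)
Solving: δ ≥ (T-R)/(T-P) = (9-4)/(9-2) = 0.7143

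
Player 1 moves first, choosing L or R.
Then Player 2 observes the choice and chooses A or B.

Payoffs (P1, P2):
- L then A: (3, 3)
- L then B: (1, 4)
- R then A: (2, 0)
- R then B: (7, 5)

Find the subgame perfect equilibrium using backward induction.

P1 plays R, P2 plays B after L and B after R; Payoff (7, 5)

Work:
Backward induction:
After L: P2 chooses B → P1 gets 1
After R: P2 chooses B → P1 gets 7
P1 chooses R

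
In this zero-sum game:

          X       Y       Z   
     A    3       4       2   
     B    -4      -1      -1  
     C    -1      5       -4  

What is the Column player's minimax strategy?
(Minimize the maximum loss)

Column should play Z, value = 2

Work:
Column player minimizes Row's maximum payoff:
Column X: max payoff to Row = 3
Column Y: max payoff to Row = 5
Column Z: max payoff to Row = 2
Minimum is 2, achieved by column Z.
Minimax strategy: Z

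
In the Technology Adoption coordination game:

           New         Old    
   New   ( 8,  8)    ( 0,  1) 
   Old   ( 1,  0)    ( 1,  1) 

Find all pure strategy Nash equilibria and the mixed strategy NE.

Pure NE: (New, New) and (Old, Old); Mixed NE: p = 0.125, q = 0.125

Work:
Check pure NE:
(New, New): (8, 8) - no unilateral deviation beneficial
(Old, Old): (1, 1) - no unilateral deviation beneficial
Mixed NE: P1 plays New with p = 0.125, P2 plays New with q = 0.125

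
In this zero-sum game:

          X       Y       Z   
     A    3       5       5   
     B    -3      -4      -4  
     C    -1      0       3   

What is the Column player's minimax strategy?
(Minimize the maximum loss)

Column should play X, value = 3

Work:
Column player minimizes Row's maximum payoff:
Column X: max payoff to Row = 3
Column Y: max payoff to Row = 5
Column Z: max payoff to Row = 5
Minimum is 3, achieved by column X.
Minimax strategy: X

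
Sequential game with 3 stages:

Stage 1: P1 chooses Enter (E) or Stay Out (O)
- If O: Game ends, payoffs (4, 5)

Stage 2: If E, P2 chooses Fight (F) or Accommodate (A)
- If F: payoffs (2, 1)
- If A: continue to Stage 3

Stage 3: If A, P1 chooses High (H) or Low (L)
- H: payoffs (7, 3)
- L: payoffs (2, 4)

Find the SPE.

SPE: (E, A, H); Outcome (7, 3)

Work:
Stage 3: P1 chooses H (7 vs 2)
Stage 2: P2: F->1, A->3 (anticipating H). Choose A
Stage 1: P1: O->4, E->7 (anticipating A, H). Choose E
SPE path: E -> A -> H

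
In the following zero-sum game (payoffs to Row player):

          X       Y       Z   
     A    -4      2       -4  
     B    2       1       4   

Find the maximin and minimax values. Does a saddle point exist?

Maximin = 1, Minimax = 2, Saddle: False

Work:
Row minimums: [-4, 1] → maximin = 1
Column maximums: [2, 2, 4] → minimax = 2
No saddle point (maximin ≠ minimax). Mixed strategy needed.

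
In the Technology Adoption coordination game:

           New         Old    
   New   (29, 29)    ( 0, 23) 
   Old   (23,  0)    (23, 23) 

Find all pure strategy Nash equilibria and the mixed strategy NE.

Pure NE: (New, New) and (Old, Old); Mixed NE: p = 0.7931, q = 0.7931

Work:
Check pure NE:
(New, New): (29, 29) - no unilateral deviation beneficial
(Old, Old): (23, 23) - no unilateral deviation beneficial
Mixed NE: P1 plays New with p = 0.7931, P2 plays New with q = 0.7931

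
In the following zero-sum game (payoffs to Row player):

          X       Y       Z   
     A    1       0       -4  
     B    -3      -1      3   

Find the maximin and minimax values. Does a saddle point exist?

Maximin = -3, Minimax = 0, Saddle: False

Work:
Row minimums: [-4, -3] → maximin = -3
Column maximums: [1, 0, 3] → minimax = 0
No saddle point (maximin ≠ minimax). Mixed strategy needed.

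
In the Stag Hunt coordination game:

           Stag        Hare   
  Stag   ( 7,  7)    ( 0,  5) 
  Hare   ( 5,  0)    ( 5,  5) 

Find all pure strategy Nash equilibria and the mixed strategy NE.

Pure NE: (Stag, Stag) and (Hare, Hare); Mixed NE: p = 0.7143, q = 0.7143

Work:
Check pure NE:
(Stag, Stag): (7, 7) - no unilateral deviation beneficial
(Hare, Hare): (5, 5) - no unilateral deviation beneficial
Mixed NE: P1 plays Stag with p = 0.7143, P2 plays Stag with q = 0.7143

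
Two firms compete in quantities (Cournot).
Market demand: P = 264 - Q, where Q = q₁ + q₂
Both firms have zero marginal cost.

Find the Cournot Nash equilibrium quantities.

q₁* = q₂* = 88.0; P* = 88.0

Work:
Profit: π_i = P·q_i = (a - q_i - q_j)·q_i
FOC: ∂π_i/∂q_i = a - 2q_i - q_j = 0
Reaction function: q_i = (264 - q_j)/2
Symmetry: q* = 264/3 = 88.0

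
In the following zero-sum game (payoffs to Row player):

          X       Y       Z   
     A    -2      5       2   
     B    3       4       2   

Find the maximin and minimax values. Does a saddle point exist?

Maximin = 2, Minimax = 2, Saddle: True

Work:
Row minimums: [-2, 2] → maximin = 2
Column maximums: [3, 5, 2] → minimax = 2
Saddle point exists! Game value = 2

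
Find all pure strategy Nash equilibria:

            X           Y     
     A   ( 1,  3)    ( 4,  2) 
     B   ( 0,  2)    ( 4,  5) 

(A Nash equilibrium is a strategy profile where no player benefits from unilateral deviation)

Nash equilibrium: (A, X), (B, Y)

Work:
Best responses:
  P1 vs X: payoffs [1, 0] → best response A (payoff 1)
  P1 vs Y: payoffs [4, 4] → best response A/B (payoff 4)
  P2 vs A: payoffs [3, 2] → best response X (payoff 3)
  P2 vs B: payoffs [2, 5] → best response Y (payoff 5)
Mutual best responses: (A,X), (B,Y) → Nash equilibria.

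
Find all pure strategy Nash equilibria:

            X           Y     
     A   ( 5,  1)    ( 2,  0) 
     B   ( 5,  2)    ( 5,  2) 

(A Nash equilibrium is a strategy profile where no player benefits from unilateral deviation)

Nash equilibrium: (A, X), (B, X), (B, Y)

Work:
Best responses:
  P1 vs X: payoffs [5, 5] → best response A/B (payoff 5)
  P1 vs Y: payoffs [2, 5] → best response B (payoff 5)
  P2 vs A: payoffs [1, 0] → best response X (payoff 1)
  P2 vs B: payoffs [2, 2] → best response X/Y (payoff 2)
Mutual best responses: (A,X), (B,X), (B,Y) → Nash equilibria.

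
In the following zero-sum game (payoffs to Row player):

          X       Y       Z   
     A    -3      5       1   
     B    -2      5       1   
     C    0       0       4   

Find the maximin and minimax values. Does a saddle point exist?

Maximin = 0, Minimax = 0, Saddle: True

Work:
Row minimums: [-3, -2, 0] → maximin = 0
Column maximums: [0, 5, 4] → minimax = 0
Saddle point exists! Game value = 0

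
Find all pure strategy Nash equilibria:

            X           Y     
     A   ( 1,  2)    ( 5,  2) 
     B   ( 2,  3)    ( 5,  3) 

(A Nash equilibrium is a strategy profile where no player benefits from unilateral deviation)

Nash equilibrium: (A, Y), (B, X), (B, Y)

Work:
Best responses:
  P1 vs X: payoffs [1, 2] → best response B (payoff 2)
  P1 vs Y: payoffs [5, 5] → best response A/B (payoff 5)
  P2 vs A: payoffs [2, 2] → best response X/Y (payoff 2)
  P2 vs B: payoffs [3, 3] → best response X/Y (payoff 3)
Mutual best responses: (A,Y), (B,X), (B,Y) → Nash equilibria.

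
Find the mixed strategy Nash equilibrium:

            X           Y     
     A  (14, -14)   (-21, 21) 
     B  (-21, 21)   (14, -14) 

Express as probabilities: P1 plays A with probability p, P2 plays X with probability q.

p = 0.5, q = 0.5

Work:
Find probabilities that make opponent indifferent:
P2 chooses q to make P1 indifferent between A and B
P1 chooses p to make P2 indifferent between X and Y
Mixed NE: P1 plays (A: 0.5, B: 0.5), P2 plays (X: 0.5, Y: 0.5)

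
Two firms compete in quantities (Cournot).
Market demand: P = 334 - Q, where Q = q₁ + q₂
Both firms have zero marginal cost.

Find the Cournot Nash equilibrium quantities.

q₁* = q₂* = 111.33; P* = 111.33

Work:
Profit: π_i = P·q_i = (a - q_i - q_j)·q_i
FOC: ∂π_i/∂q_i = a - 2q_i - q_j = 0
Reaction function: q_i = (334 - q_j)/2
Symmetry: q* = 334/3 = 111.33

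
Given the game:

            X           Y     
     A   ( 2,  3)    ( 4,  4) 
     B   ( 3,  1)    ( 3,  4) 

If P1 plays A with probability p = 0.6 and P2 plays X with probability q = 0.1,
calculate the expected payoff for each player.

E[P1] = 3.48, E[P2] = 3.82

Work:
E[P1] = p·q·π₁(A,X) + p·(1-q)·π₁(A,Y) + (1-p)·q·π₁(B,X) + (1-p)·(1-q)·π₁(B,Y)
= 0.6·0.1·2 + 0.6·0.9·4 + 0.4·0.1·3 + 0.4·0.9·3
= 3.48

E[P2] = 3.82 (similar calculation)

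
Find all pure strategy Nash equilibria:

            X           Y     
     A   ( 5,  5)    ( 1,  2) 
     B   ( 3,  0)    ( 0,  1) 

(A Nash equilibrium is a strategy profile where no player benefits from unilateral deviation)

Nash equilibrium: (A, X)

Work:
Best responses:
  P1 vs X: payoffs [5, 3] → best response A (payoff 5)
  P1 vs Y: payoffs [1, 0] → best response A (payoff 1)
  P2 vs A: payoffs [5, 2] → best response X (payoff 5)
  P2 vs B: payoffs [0, 1] → best response Y (payoff 1)
Mutual best responses: (A,X) → Nash equilibria.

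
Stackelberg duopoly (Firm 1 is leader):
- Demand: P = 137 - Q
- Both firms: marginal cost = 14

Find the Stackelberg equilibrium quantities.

q₁* (leader) = 61.5, q₂* (follower) = 30.75

Work:
Follower's reaction: q₂ = (a - c - q₁)/2
Leader substitutes: π₁ = q₁·(a - q₁ - (a-c-q₁)/2 - c)
FOC: q₁* = (137 - 14)/2 = 61.50
Then: q₂* = (137 - 14 - 61.5)/2 = 30.75
Leader has first-mover advantage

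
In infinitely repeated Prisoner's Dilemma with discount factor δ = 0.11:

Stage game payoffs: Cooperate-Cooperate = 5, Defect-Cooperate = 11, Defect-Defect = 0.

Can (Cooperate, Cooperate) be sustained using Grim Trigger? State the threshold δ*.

δ* = 0.5455; since δ = 0.11 < 0.5455, cooperation cannot be sustained

Work:
For Grim Trigger:
Cooperate forever: 5/(1-δ)
Defect then punished: 11 + 0·δ/(1-δ)
Need: 5/(1-δ) ≥ 11 + 0·δ/(1-δ)
Solving: δ ≥ (T-R)/(T-P) = (11-5)/(11-0) = 0.5455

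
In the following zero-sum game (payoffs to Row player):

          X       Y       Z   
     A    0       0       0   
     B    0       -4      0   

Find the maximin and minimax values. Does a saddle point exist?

Maximin = 0, Minimax = 0, Saddle: True

Work:
Row minimums: [0, -4] → maximin = 0
Column maximums: [0, 0, 0] → minimax = 0
Saddle point exists! Game value = 0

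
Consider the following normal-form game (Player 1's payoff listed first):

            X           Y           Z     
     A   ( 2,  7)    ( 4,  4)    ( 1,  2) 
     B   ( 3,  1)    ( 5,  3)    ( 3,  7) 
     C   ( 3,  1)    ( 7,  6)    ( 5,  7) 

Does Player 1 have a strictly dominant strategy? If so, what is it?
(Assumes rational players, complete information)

No strictly dominant strategy exists for Player 1

Work:
A strategy strictly dominates another if it gives a strictly higher payoff against every opponent action. Compare each pair of P1's strategies column-by-column:
  A vs B: [2 vs 3, 4 vs 5, 1 vs 3] → A does not strictly dominate B (column X: 2 ≤ 3)
  A vs C: [2 vs 3, 4 vs 7, 1 vs 5] → A does not strictly dominate C (column X: 2 ≤ 3)
  B vs A: [3 vs 2, 5 vs 4, 3 vs 1] → B strictly dominates A
  B vs C: [3 vs 3, 5 vs 7, 3 vs 5] → B does not strictly dominate C (column X: 3 ≤ 3)
  C vs A: [3 vs 2, 7 vs 4, 5 vs 1] → C strictly dominates A
  C vs B: [3 vs 3, 7 vs 5, 5 vs 3] → C does not strictly dominate B (column X: 3 ≤ 3)
No single strategy strictly dominates all others → no strictly dominant strategy.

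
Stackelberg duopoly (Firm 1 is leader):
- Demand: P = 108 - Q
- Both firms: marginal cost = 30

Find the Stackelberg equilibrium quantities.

q₁* (leader) = 39.0, q₂* (follower) = 19.5

Work:
Follower's reaction: q₂ = (a - c - q₁)/2
Leader substitutes: π₁ = q₁·(a - q₁ - (a-c-q₁)/2 - c)
FOC: q₁* = (108 - 30)/2 = 39.00
Then: q₂* = (108 - 30 - 39.0)/2 = 19.50
Leader has first-mover advantage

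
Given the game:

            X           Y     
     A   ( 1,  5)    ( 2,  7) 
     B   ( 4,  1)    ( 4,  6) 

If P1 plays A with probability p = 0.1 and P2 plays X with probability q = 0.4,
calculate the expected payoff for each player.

E[P1] = 3.76, E[P2] = 4.22

Work:
E[P1] = p·q·π₁(A,X) + p·(1-q)·π₁(A,Y) + (1-p)·q·π₁(B,X) + (1-p)·(1-q)·π₁(B,Y)
= 0.1·0.4·1 + 0.1·0.6·2 + 0.9·0.4·4 + 0.9·0.6·4
= 3.76

E[P2] = 4.22 (similar calculation)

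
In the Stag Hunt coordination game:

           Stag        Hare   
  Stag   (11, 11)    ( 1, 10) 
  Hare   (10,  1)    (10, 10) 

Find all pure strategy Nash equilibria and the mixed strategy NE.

Pure NE: (Stag, Stag) and (Hare, Hare); Mixed NE: p = 0.9, q = 0.9

Work:
Check pure NE:
(Stag, Stag): (11, 11) - no unilateral deviation beneficial
(Hare, Hare): (10, 10) - no unilateral deviation beneficial
Mixed NE: P1 plays Stag with p = 0.9, P2 plays Stag with q = 0.9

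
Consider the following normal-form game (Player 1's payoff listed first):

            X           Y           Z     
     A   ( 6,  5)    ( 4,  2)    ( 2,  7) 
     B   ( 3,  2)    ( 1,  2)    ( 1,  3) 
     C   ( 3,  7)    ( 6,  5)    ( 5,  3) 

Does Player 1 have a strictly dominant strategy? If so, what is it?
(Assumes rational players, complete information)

No strictly dominant strategy exists for Player 1

Work:
A strategy strictly dominates another if it gives a strictly higher payoff against every opponent action. Compare each pair of P1's strategies column-by-column:
  A vs B: [6 vs 3, 4 vs 1, 2 vs 1] → A strictly dominates B
  A vs C: [6 vs 3, 4 vs 6, 2 vs 5] → A does not strictly dominate C (column Y: 4 ≤ 6)
  B vs A: [3 vs 6, 1 vs 4, 1 vs 2] → B does not strictly dominate A (column X: 3 ≤ 6)
  B vs C: [3 vs 3, 1 vs 6, 1 vs 5] → B does not strictly dominate C (column X: 3 ≤ 3)
  C vs A: [3 vs 6, 6 vs 4, 5 vs 2] → C does not strictly dominate A (column X: 3 ≤ 6)
  C vs B: [3 vs 3, 6 vs 1, 5 vs 1] → C does not strictly dominate B (column X: 3 ≤ 3)
No single strategy strictly dominates all others → no strictly dominant strategy.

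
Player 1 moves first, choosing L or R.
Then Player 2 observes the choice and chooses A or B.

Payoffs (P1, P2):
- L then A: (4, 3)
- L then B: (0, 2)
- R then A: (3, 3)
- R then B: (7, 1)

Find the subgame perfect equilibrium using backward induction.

P1 plays L, P2 plays A after L and A after R; Payoff (4, 3)

Work:
Backward induction:
After L: P2 chooses A → P1 gets 4
After R: P2 chooses A → P1 gets 3
P1 chooses L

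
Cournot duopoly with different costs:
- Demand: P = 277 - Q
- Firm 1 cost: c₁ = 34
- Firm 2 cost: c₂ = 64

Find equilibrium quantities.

q₁* = 91.0, q₂* = 61.0

Work:
Reaction: q₁ = (277 - 34 - q₂)/2
Reaction: q₂ = (277 - 64 - q₁)/2
Solve simultaneously:
q₁* = (277 - 2×34 + 64)/3 = 91.0
q₂* = (277 - 2×64 + 34)/3 = 61.0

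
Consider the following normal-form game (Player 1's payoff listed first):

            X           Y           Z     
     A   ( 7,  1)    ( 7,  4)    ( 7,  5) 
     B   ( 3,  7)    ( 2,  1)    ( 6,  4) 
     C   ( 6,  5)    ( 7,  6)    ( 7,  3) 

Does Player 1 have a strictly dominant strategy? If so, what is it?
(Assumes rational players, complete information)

No strictly dominant strategy exists for Player 1

Work:
A strategy strictly dominates another if it gives a strictly higher payoff against every opponent action. Compare each pair of P1's strategies column-by-column:
  A vs B: [7 vs 3, 7 vs 2, 7 vs 6] → A strictly dominates B
  A vs C: [7 vs 6, 7 vs 7, 7 vs 7] → A does not strictly dominate C (column Y: 7 ≤ 7)
  B vs A: [3 vs 7, 2 vs 7, 6 vs 7] → B does not strictly dominate A (column X: 3 ≤ 7)
  B vs C: [3 vs 6, 2 vs 7, 6 vs 7] → B does not strictly dominate C (column X: 3 ≤ 6)
  C vs A: [6 vs 7, 7 vs 7, 7 vs 7] → C does not strictly dominate A (column X: 6 ≤ 7)
  C vs B: [6 vs 3, 7 vs 2, 7 vs 6] → C strictly dominates B
No single strategy strictly dominates all others → no strictly dominant strategy.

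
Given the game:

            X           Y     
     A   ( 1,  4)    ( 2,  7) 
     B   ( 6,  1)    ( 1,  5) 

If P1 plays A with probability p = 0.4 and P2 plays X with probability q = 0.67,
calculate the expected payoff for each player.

E[P1] = 3.142, E[P2] = 3.388

Work:
E[P1] = p·q·π₁(A,X) + p·(1-q)·π₁(A,Y) + (1-p)·q·π₁(B,X) + (1-p)·(1-q)·π₁(B,Y)
= 0.4·0.67·1 + 0.4·0.33·2 + 0.6·0.67·6 + 0.6·0.33·1
= 3.142

E[P2] = 3.388 (similar calculation)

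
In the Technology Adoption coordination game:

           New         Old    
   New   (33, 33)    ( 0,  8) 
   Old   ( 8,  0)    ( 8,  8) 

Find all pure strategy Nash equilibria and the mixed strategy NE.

Pure NE: (New, New) and (Old, Old); Mixed NE: p = 0.2424, q = 0.2424

Work:
Check pure NE:
(New, New): (33, 33) - no unilateral deviation beneficial
(Old, Old): (8, 8) - no unilateral deviation beneficial
Mixed NE: P1 plays New with p = 0.2424, P2 plays New with q = 0.2424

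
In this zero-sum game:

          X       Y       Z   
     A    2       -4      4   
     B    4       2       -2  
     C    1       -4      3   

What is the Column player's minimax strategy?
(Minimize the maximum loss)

Column should play Y, value = 2

Work:
Column player minimizes Row's maximum payoff:
Column X: max payoff to Row = 4
Column Y: max payoff to Row = 2
Column Z: max payoff to Row = 4
Minimum is 2, achieved by column Y.
Minimax strategy: Y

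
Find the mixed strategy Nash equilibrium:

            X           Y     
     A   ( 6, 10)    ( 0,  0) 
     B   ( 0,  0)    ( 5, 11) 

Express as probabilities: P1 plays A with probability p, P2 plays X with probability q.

p = 0.5238, q = 0.4545

Work:
Find probabilities that make opponent indifferent:
P2 chooses q to make P1 indifferent between A and B
P1 chooses p to make P2 indifferent between X and Y
Mixed NE: P1 plays (A: 0.5238, B: 0.4762), P2 plays (X: 0.4545, Y: 0.5455)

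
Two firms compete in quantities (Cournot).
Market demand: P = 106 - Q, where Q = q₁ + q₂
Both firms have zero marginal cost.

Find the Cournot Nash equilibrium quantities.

q₁* = q₂* = 35.33; P* = 35.33

Work:
Profit: π_i = P·q_i = (a - q_i - q_j)·q_i
FOC: ∂π_i/∂q_i = a - 2q_i - q_j = 0
Reaction function: q_i = (106 - q_j)/2
Symmetry: q* = 106/3 = 35.33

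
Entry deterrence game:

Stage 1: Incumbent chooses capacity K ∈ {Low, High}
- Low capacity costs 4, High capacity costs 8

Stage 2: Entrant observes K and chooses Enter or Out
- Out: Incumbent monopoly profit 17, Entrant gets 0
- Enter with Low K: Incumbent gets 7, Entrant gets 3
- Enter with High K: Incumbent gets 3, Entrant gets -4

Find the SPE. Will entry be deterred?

SPE: (High, Enter|Low, Out|High); Entry deterred. Incumbent net profit = 9

Work:
After Low K: Entrant enters (3 > 0)
After High K: Entrant stays out (-4 < 0)
Incumbent: Low → 7−4=3, High → 17−8=9
Incumbent chooses High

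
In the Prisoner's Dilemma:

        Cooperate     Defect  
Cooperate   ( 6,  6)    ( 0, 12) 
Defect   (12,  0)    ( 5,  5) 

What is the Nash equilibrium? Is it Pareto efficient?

(Defect, Defect) is NE; not Pareto efficient

Work:
Defect dominates Cooperate for both players:
If P2 cooperates: Defect (12) > Cooperate (6)
If P2 defects: Defect (5) > Cooperate (0)
NE: (Defect, Defect) with payoff (5, 5)
But (Cooperate, Cooperate) = (6, 6) Pareto dominates (5, 5)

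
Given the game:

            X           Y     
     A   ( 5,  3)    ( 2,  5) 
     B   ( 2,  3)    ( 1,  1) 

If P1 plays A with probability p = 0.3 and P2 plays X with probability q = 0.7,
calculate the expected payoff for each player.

E[P1] = 2.42, E[P2] = 2.76

Work:
E[P1] = p·q·π₁(A,X) + p·(1-q)·π₁(A,Y) + (1-p)·q·π₁(B,X) + (1-p)·(1-q)·π₁(B,Y)
= 0.3·0.7·5 + 0.3·0.3·2 + 0.7·0.7·2 + 0.7·0.3·1
= 2.42

E[P2] = 2.76 (similar calculation)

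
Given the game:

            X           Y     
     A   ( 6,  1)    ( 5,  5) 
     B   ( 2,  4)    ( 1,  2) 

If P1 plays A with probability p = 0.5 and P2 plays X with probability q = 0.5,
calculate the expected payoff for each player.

E[P1] = 3.5, E[P2] = 3.0

Work:
E[P1] = p·q·π₁(A,X) + p·(1-q)·π₁(A,Y) + (1-p)·q·π₁(B,X) + (1-p)·(1-q)·π₁(B,Y)
= 0.5·0.5·6 + 0.5·0.5·5 + 0.5·0.5·2 + 0.5·0.5·1
= 3.5

E[P2] = 3.0 (similar calculation)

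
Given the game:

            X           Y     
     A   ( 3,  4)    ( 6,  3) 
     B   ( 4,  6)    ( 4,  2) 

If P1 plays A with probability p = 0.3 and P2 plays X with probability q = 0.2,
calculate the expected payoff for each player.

E[P1] = 4.42, E[P2] = 2.92

Work:
E[P1] = p·q·π₁(A,X) + p·(1-q)·π₁(A,Y) + (1-p)·q·π₁(B,X) + (1-p)·(1-q)·π₁(B,Y)
= 0.3·0.2·3 + 0.3·0.8·6 + 0.7·0.2·4 + 0.7·0.8·4
= 4.42

E[P2] = 2.92 (similar calculation)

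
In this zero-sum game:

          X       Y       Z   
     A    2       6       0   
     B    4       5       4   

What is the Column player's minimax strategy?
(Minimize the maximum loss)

Column should play X or Z (all achieve the minimum), value = 4

Work:
Column player minimizes Row's maximum payoff:
Column X: max payoff to Row = 4
Column Y: max payoff to Row = 6
Column Z: max payoff to Row = 4
Minimum is 4, achieved by columns X, Z (tied).
Each of X or Z is a minimax strategy.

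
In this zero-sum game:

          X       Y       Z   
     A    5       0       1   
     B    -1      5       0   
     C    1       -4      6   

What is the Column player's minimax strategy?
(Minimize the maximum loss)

Column should play X or Y (all achieve the minimum), value = 5

Work:
Column player minimizes Row's maximum payoff:
Column X: max payoff to Row = 5
Column Y: max payoff to Row = 5
Column Z: max payoff to Row = 6
Minimum is 5, achieved by columns X, Y (tied).
Each of X or Y is a minimax strategy.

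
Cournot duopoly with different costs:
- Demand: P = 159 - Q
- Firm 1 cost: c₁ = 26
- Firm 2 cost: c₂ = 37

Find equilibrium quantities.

q₁* = 48.0, q₂* = 37.0

Work:
Reaction: q₁ = (159 - 26 - q₂)/2
Reaction: q₂ = (159 - 37 - q₁)/2
Solve simultaneously:
q₁* = (159 - 2×26 + 37)/3 = 48.0
q₂* = (159 - 2×37 + 26)/3 = 37.0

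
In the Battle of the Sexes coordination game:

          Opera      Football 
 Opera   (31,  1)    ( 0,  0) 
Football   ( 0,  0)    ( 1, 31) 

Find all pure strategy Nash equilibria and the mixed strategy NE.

Pure NE: (Opera, Opera) and (Football, Football); Mixed NE: p = 0.9688, q = 0.0312

Work:
Check pure NE:
(Opera, Opera): (31, 1) - no unilateral deviation beneficial
(Football, Football): (1, 31) - no unilateral deviation beneficial
Mixed NE: P1 plays Opera with p = 0.9688, P2 plays Opera with q = 0.0312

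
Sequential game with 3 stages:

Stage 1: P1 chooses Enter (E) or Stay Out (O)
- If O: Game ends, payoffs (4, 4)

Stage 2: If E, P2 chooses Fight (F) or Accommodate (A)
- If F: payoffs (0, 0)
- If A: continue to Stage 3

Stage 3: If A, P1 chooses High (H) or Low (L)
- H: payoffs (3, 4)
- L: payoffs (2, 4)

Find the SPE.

SPE: (O, A, H); Outcome (4, 4)

Work:
Stage 3: P1 chooses H (3 vs 2)
Stage 2: P2: F->0, A->4 (anticipating H). Choose A
Stage 1: P1: O->4, E->3 (anticipating A, H). Choose O
SPE path: O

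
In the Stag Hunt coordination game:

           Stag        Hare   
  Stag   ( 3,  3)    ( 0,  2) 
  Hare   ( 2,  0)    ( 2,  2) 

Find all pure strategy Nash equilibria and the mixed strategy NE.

Pure NE: (Stag, Stag) and (Hare, Hare); Mixed NE: p = 0.6667, q = 0.6667

Work:
Check pure NE:
(Stag, Stag): (3, 3) - no unilateral deviation beneficial
(Hare, Hare): (2, 2) - no unilateral deviation beneficial
Mixed NE: P1 plays Stag with p = 0.6667, P2 plays Stag with q = 0.6667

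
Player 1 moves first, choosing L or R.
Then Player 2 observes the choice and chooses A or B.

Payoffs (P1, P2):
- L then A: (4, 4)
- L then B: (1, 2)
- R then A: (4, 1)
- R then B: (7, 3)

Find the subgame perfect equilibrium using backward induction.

P1 plays R, P2 plays A after L and B after R; Payoff (7, 3)

Work:
Backward induction:
After L: P2 chooses A → P1 gets 4
After R: P2 chooses B → P1 gets 7
P1 chooses R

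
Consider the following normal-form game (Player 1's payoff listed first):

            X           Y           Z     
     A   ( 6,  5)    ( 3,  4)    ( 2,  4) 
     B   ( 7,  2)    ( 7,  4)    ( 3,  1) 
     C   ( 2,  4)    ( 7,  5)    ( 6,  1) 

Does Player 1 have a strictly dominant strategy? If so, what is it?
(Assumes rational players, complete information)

No strictly dominant strategy exists for Player 1

Work:
A strategy strictly dominates another if it gives a strictly higher payoff against every opponent action. Compare each pair of P1's strategies column-by-column:
  A vs B: [6 vs 7, 3 vs 7, 2 vs 3] → A does not strictly dominate B (column X: 6 ≤ 7)
  A vs C: [6 vs 2, 3 vs 7, 2 vs 6] → A does not strictly dominate C (column Y: 3 ≤ 7)
  B vs A: [7 vs 6, 7 vs 3, 3 vs 2] → B strictly dominates A
  B vs C: [7 vs 2, 7 vs 7, 3 vs 6] → B does not strictly dominate C (column Y: 7 ≤ 7)
  C vs A: [2 vs 6, 7 vs 3, 6 vs 2] → C does not strictly dominate A (column X: 2 ≤ 6)
  C vs B: [2 vs 7, 7 vs 7, 6 vs 3] → C does not strictly dominate B (column X: 2 ≤ 7)
No single strategy strictly dominates all others → no strictly dominant strategy.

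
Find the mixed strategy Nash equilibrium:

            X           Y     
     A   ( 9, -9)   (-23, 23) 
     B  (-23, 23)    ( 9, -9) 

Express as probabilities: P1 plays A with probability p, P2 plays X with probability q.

p = 0.5, q = 0.5

Work:
Find probabilities that make opponent indifferent:
P2 chooses q to make P1 indifferent between A and B
P1 chooses p to make P2 indifferent between X and Y
Mixed NE: P1 plays (A: 0.5, B: 0.5), P2 plays (X: 0.5, Y: 0.5)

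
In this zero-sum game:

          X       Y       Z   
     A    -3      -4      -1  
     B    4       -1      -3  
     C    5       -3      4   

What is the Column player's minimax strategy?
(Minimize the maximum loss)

Column should play Y, value = -1

Work:
Column player minimizes Row's maximum payoff:
Column X: max payoff to Row = 5
Column Y: max payoff to Row = -1
Column Z: max payoff to Row = 4
Minimum is -1, achieved by column Y.
Minimax strategy: Y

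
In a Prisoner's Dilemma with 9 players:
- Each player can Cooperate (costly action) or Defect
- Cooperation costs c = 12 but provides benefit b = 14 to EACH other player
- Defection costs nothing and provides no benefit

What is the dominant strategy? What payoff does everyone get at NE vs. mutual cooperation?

Dominant: Defect; NE payoff = 0; Coop payoff = 100

Work:
Defect dominates (saves cost c = 12, benefit to others is external)
NE: All defect → everyone gets 0
If all cooperate: each receives (8)×14 - 12 = 100
Social dilemma: 100 > 0 but NE gives 0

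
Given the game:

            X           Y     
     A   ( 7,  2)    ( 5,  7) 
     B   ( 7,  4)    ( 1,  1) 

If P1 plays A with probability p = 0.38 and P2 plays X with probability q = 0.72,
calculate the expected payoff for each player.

E[P1] = 5.7456, E[P2] = 3.2512

Work:
E[P1] = p·q·π₁(A,X) + p·(1-q)·π₁(A,Y) + (1-p)·q·π₁(B,X) + (1-p)·(1-q)·π₁(B,Y)
= 0.38·0.72·7 + 0.38·0.28·5 + 0.62·0.72·7 + 0.62·0.28·1
= 5.7456

E[P2] = 3.2512 (similar calculation)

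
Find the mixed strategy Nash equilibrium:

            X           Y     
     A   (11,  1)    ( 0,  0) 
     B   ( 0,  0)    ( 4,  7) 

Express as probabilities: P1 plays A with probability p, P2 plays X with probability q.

p = 0.875, q = 0.2667

Work:
Find probabilities that make opponent indifferent:
P2 chooses q to make P1 indifferent between A and B
P1 chooses p to make P2 indifferent between X and Y
Mixed NE: P1 plays (A: 0.875, B: 0.125), P2 plays (X: 0.2667, Y: 0.7333)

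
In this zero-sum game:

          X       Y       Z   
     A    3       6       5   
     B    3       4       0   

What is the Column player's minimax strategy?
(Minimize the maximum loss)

Column should play X, value = 3

Work:
Column player minimizes Row's maximum payoff:
Column X: max payoff to Row = 3
Column Y: max payoff to Row = 6
Column Z: max payoff to Row = 5
Minimum is 3, achieved by column X.
Minimax strategy: X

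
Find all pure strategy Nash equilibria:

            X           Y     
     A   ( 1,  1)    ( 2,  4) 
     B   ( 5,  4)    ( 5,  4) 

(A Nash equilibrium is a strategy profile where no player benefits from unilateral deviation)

Nash equilibrium: (B, X), (B, Y)

Work:
Best responses:
  P1 vs X: payoffs [1, 5] → best response B (payoff 5)
  P1 vs Y: payoffs [2, 5] → best response B (payoff 5)
  P2 vs A: payoffs [1, 4] → best response Y (payoff 4)
  P2 vs B: payoffs [4, 4] → best response X/Y (payoff 4)
Mutual best responses: (B,X), (B,Y) → Nash equilibria.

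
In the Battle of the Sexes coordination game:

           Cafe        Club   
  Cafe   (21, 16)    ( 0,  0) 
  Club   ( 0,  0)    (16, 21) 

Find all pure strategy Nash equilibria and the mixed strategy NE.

Pure NE: (Cafe, Cafe) and (Club, Club); Mixed NE: p = 0.5676, q = 0.4324

Work:
Check pure NE:
(Cafe, Cafe): (21, 16) - no unilateral deviation beneficial
(Club, Club): (16, 21) - no unilateral deviation beneficial
Mixed NE: P1 plays Cafe with p = 0.5676, P2 plays Cafe with q = 0.4324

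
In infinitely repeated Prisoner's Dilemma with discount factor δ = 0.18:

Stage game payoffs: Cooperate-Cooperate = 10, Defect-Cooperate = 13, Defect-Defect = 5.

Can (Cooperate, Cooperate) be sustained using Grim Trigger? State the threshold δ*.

δ* = 0.375; since δ = 0.18 < 0.375, cooperation cannot be sustained

Work:
For Grim Trigger:
Cooperate forever: 10/(1-δ)
Defect then punished: 13 + 5·δ/(1-δ)
Need: 10/(1-δ) ≥ 13 + 5·δ/(1-δ)
Solving: δ ≥ (T-R)/(T-P) = (13-10)/(13-5) = 0.375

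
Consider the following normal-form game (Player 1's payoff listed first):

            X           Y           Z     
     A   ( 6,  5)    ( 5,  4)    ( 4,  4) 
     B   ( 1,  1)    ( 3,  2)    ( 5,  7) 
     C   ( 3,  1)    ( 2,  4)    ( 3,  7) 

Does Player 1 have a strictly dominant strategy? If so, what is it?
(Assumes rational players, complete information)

No strictly dominant strategy exists for Player 1

Work:
A strategy strictly dominates another if it gives a strictly higher payoff against every opponent action. Compare each pair of P1's strategies column-by-column:
  A vs B: [6 vs 1, 5 vs 3, 4 vs 5] → A does not strictly dominate B (column Z: 4 ≤ 5)
  A vs C: [6 vs 3, 5 vs 2, 4 vs 3] → A strictly dominates C
  B vs A: [1 vs 6, 3 vs 5, 5 vs 4] → B does not strictly dominate A (column X: 1 ≤ 6)
  B vs C: [1 vs 3, 3 vs 2, 5 vs 3] → B does not strictly dominate C (column X: 1 ≤ 3)
  C vs A: [3 vs 6, 2 vs 5, 3 vs 4] → C does not strictly dominate A (column X: 3 ≤ 6)
  C vs B: [3 vs 1, 2 vs 3, 3 vs 5] → C does not strictly dominate B (column Y: 2 ≤ 3)
No single strategy strictly dominates all others → no strictly dominant strategy.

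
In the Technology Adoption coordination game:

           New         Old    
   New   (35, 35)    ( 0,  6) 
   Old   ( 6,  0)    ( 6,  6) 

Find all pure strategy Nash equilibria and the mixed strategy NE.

Pure NE: (New, New) and (Old, Old); Mixed NE: p = 0.1714, q = 0.1714

Work:
Check pure NE:
(New, New): (35, 35) - no unilateral deviation beneficial
(Old, Old): (6, 6) - no unilateral deviation beneficial
Mixed NE: P1 plays New with p = 0.1714, P2 plays New with q = 0.1714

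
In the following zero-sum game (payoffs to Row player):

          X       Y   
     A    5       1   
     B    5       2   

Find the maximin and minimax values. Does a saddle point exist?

Maximin = 2, Minimax = 2, Saddle: True

Work:
Row minimums: [1, 2] → maximin = 2
Column maximums: [5, 2] → minimax = 2
Saddle point exists! Game value = 2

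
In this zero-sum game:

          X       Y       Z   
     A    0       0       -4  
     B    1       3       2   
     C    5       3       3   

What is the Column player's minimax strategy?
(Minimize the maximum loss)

Column should play Y or Z (all achieve the minimum), value = 3

Work:
Column player minimizes Row's maximum payoff:
Column X: max payoff to Row = 5
Column Y: max payoff to Row = 3
Column Z: max payoff to Row = 3
Minimum is 3, achieved by columns Y, Z (tied).
Each of Y or Z is a minimax strategy.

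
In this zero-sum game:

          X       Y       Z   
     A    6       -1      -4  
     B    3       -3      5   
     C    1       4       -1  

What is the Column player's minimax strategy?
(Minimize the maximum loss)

Column should play Y, value = 4

Work:
Column player minimizes Row's maximum payoff:
Column X: max payoff to Row = 6
Column Y: max payoff to Row = 4
Column Z: max payoff to Row = 5
Minimum is 4, achieved by column Y.
Minimax strategy: Y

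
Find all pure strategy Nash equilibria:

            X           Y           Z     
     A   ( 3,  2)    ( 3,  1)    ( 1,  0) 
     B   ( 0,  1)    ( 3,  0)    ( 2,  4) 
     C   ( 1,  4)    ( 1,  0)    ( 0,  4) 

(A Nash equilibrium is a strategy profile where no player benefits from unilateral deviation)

Nash equilibrium: (A, X), (B, Z)

Work:
Best responses:
  P1 vs X: payoffs [3, 0, 1] → best response A (payoff 3)
  P1 vs Y: payoffs [3, 3, 1] → best response A/B (payoff 3)
  P1 vs Z: payoffs [1, 2, 0] → best response B (payoff 2)
  P2 vs A: payoffs [2, 1, 0] → best response X (payoff 2)
  P2 vs B: payoffs [1, 0, 4] → best response Z (payoff 4)
  P2 vs C: payoffs [4, 0, 4] → best response X/Z (payoff 4)
Mutual best responses: (A,X), (B,Z) → Nash equilibria.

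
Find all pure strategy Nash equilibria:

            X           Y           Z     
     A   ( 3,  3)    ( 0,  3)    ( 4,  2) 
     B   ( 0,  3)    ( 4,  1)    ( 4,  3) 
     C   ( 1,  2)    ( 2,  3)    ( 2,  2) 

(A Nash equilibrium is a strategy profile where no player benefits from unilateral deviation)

Nash equilibrium: (A, X), (B, Z)

Work:
Best responses:
  P1 vs X: payoffs [3, 0, 1] → best response A (payoff 3)
  P1 vs Y: payoffs [0, 4, 2] → best response B (payoff 4)
  P1 vs Z: payoffs [4, 4, 2] → best response A/B (payoff 4)
  P2 vs A: payoffs [3, 3, 2] → best response X/Y (payoff 3)
  P2 vs B: payoffs [3, 1, 3] → best response X/Z (payoff 3)
  P2 vs C: payoffs [2, 3, 2] → best response Y (payoff 3)
Mutual best responses: (A,X), (B,Z) → Nash equilibria.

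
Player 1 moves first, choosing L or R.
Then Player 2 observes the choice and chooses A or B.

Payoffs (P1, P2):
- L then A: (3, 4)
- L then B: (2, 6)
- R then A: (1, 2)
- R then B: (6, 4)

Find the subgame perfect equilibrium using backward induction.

P1 plays R, P2 plays B after L and B after R; Payoff (6, 4)

Work:
Backward induction:
After L: P2 chooses B → P1 gets 2
After R: P2 chooses B → P1 gets 6
P1 chooses R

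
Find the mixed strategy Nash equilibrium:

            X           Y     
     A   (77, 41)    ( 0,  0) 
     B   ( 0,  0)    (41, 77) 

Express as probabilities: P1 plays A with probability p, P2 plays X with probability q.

p = 0.6525, q = 0.3475

Work:
Find probabilities that make opponent indifferent:
P2 chooses q to make P1 indifferent between A and B
P1 chooses p to make P2 indifferent between X and Y
Mixed NE: P1 plays (A: 0.6525, B: 0.3475), P2 plays (X: 0.3475, Y: 0.6525)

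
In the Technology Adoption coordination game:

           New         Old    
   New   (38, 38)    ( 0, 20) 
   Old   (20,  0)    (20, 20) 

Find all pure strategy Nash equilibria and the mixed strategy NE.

Pure NE: (New, New) and (Old, Old); Mixed NE: p = 0.5263, q = 0.5263

Work:
Check pure NE:
(New, New): (38, 38) - no unilateral deviation beneficial
(Old, Old): (20, 20) - no unilateral deviation beneficial
Mixed NE: P1 plays New with p = 0.5263, P2 plays New with q = 0.5263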